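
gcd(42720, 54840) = 120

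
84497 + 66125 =150622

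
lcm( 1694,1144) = 88088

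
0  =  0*4238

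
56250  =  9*6250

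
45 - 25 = 20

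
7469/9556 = 7469/9556 = 0.78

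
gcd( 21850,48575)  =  25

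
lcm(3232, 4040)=16160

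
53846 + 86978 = 140824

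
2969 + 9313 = 12282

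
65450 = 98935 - 33485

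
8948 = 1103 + 7845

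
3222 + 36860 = 40082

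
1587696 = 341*4656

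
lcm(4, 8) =8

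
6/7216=3/3608 = 0.00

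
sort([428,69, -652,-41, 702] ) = [-652, - 41,69,428,702]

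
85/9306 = 85/9306 = 0.01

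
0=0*( - 8580)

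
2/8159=2/8159 = 0.00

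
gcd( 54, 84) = 6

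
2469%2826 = 2469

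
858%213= 6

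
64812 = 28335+36477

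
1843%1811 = 32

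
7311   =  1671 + 5640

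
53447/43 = 1242 + 41/43 =1242.95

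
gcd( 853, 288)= 1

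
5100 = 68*75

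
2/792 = 1/396  =  0.00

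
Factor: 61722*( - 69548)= - 2^3*3^5* 127^1 * 17387^1 =- 4292641656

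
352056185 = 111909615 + 240146570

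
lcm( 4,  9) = 36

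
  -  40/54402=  - 20/27201 = - 0.00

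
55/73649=55/73649  =  0.00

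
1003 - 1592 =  -589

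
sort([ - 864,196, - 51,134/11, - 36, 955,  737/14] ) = [ - 864,  -  51, - 36,134/11,737/14, 196,955] 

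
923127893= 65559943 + 857567950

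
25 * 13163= 329075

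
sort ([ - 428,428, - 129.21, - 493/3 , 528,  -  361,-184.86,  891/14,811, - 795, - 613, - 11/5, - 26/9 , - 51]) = [ - 795, - 613, - 428, - 361,-184.86, - 493/3, - 129.21, - 51, - 26/9, - 11/5,891/14, 428,528 , 811] 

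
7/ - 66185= -1  +  9454/9455=-0.00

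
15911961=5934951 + 9977010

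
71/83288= 71/83288  =  0.00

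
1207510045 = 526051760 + 681458285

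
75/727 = 75/727=0.10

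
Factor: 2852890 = 2^1*5^1*285289^1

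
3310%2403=907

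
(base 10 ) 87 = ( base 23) 3I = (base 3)10020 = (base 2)1010111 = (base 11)7a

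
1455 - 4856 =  - 3401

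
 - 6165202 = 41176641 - 47341843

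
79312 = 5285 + 74027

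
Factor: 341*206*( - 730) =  - 2^2*5^1*11^1*31^1*73^1*103^1 = - 51279580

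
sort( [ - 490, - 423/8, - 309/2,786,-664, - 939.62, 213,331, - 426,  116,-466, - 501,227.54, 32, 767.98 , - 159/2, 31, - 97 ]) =[ - 939.62, - 664, - 501,-490, - 466, - 426, - 309/2, - 97, - 159/2,-423/8, 31, 32, 116, 213, 227.54,331,  767.98,786]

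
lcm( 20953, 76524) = 1760052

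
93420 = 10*9342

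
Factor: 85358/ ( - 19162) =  - 49/11 =- 7^2 * 11^(  -  1 ) 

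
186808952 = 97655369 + 89153583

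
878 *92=80776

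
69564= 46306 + 23258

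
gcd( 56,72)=8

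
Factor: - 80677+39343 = -2^1*3^1*83^2 = - 41334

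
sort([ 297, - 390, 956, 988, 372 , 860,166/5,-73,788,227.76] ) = [ - 390, - 73 , 166/5 , 227.76, 297, 372,788,  860, 956,988]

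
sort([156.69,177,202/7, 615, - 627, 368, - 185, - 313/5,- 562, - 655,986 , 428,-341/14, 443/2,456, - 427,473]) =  [ - 655, - 627, - 562, - 427,-185, - 313/5, - 341/14, 202/7,156.69, 177,443/2,368, 428, 456,473,615,  986]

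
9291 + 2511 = 11802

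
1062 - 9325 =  - 8263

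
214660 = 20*10733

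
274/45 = 274/45 = 6.09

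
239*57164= 13662196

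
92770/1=92770 = 92770.00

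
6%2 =0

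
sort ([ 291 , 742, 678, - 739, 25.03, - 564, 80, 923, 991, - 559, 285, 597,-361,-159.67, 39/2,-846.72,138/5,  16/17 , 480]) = [ - 846.72, - 739, - 564, - 559, - 361, - 159.67, 16/17, 39/2, 25.03, 138/5,80, 285, 291, 480, 597, 678,742, 923, 991 ] 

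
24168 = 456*53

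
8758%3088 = 2582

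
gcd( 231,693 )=231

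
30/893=30/893 = 0.03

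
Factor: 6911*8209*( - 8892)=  - 2^2 *3^2 * 13^1*19^1*6911^1*8209^1=- 504464491908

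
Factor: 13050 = 2^1*3^2*5^2*29^1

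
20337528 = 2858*7116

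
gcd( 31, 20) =1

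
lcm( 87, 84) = 2436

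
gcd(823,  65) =1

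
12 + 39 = 51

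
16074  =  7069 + 9005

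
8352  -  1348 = 7004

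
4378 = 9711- 5333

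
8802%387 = 288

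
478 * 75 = 35850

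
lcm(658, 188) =1316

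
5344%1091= 980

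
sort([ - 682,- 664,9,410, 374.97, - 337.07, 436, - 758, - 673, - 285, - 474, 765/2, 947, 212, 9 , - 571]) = [ - 758, -682, - 673, - 664, - 571, - 474, - 337.07,-285, 9, 9,212, 374.97, 765/2, 410  ,  436,947]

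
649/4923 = 649/4923 = 0.13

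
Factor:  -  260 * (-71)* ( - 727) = -2^2 * 5^1 * 13^1*71^1 *727^1=- 13420420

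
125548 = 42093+83455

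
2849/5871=2849/5871 = 0.49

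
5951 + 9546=15497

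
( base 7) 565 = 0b100100100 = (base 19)F7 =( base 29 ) A2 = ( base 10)292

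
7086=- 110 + 7196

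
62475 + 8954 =71429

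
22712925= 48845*465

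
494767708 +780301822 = 1275069530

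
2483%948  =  587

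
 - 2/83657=-2/83657= - 0.00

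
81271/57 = 1425 + 46/57 = 1425.81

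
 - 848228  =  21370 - 869598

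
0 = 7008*0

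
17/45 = 17/45 = 0.38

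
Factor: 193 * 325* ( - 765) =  - 3^2 * 5^3*13^1 * 17^1  *  193^1= - 47984625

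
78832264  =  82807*952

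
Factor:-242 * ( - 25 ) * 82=496100= 2^2*5^2 * 11^2*41^1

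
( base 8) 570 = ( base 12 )274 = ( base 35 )AQ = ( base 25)f1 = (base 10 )376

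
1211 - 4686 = -3475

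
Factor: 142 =2^1*71^1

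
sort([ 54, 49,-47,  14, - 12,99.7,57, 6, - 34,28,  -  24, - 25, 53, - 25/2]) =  [ - 47, - 34, - 25,-24,-25/2, - 12, 6,14, 28,49,53, 54, 57,  99.7]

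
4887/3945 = 1  +  314/1315= 1.24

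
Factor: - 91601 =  - 139^1 * 659^1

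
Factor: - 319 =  - 11^1*29^1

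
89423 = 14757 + 74666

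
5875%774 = 457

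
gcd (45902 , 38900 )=778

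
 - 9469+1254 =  - 8215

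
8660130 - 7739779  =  920351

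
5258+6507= 11765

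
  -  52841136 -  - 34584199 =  - 18256937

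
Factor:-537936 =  - 2^4*3^1*7^1*1601^1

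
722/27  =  722/27 = 26.74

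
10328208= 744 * 13882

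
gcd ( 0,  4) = 4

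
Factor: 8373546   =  2^1 *3^2*173^1*2689^1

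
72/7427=72/7427 =0.01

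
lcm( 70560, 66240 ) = 3245760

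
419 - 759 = - 340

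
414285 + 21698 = 435983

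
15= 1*15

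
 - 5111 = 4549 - 9660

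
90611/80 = 90611/80 = 1132.64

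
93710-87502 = 6208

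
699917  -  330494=369423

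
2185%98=29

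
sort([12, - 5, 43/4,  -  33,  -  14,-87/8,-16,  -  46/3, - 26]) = [  -  33, - 26, - 16,  -  46/3,-14, - 87/8, - 5, 43/4,12]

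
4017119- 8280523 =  - 4263404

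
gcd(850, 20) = 10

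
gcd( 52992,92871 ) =9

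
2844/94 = 30+12/47 = 30.26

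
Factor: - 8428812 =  - 2^2*3^1 * 7^1 * 100343^1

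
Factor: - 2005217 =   -  131^1*15307^1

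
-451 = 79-530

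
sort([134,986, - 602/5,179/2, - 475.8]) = [-475.8, - 602/5,179/2,134,986 ] 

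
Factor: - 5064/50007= - 2^3*79^ ( - 1) = - 8/79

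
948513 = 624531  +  323982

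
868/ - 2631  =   - 868/2631 = - 0.33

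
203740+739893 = 943633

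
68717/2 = 34358 + 1/2 =34358.50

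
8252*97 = 800444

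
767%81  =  38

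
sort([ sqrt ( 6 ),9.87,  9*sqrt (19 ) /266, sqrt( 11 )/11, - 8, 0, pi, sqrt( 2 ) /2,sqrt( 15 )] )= [ - 8, 0,9*sqrt (19)/266 , sqrt(11) /11, sqrt( 2 )/2, sqrt( 6), pi, sqrt( 15),9.87 ] 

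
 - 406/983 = -1 + 577/983 = -0.41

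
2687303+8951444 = 11638747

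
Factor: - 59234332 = - 2^2*14808583^1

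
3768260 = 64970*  58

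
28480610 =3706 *7685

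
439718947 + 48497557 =488216504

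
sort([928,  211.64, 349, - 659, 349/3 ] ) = [-659, 349/3,  211.64, 349,928]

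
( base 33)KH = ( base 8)1245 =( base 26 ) 101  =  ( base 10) 677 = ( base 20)1DH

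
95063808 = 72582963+22480845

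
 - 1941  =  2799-4740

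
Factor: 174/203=2^1*3^1*7^(  -  1 ) = 6/7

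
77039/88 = 875 + 39/88 = 875.44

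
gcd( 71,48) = 1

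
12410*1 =12410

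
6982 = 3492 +3490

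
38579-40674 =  -2095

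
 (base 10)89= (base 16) 59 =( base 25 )3E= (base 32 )2p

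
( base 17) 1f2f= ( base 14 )3561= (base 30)a9r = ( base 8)22121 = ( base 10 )9297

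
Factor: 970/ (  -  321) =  - 2^1*3^ (-1)*5^1*97^1*107^ (-1) 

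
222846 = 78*2857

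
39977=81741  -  41764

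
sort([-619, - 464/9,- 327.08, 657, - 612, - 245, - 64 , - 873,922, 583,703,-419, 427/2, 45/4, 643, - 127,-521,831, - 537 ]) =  [ - 873, - 619,-612, - 537,-521, - 419 , - 327.08, - 245, - 127, - 64, - 464/9, 45/4, 427/2,583, 643,657,703, 831, 922 ]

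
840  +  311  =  1151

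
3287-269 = 3018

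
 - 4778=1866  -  6644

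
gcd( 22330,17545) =1595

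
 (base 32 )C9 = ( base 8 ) 611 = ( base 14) 201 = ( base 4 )12021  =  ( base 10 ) 393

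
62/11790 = 31/5895 = 0.01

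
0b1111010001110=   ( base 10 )7822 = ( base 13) 3739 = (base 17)1a12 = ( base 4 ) 1322032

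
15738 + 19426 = 35164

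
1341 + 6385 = 7726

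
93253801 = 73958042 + 19295759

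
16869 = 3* 5623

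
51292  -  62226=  - 10934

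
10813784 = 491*22024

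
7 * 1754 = 12278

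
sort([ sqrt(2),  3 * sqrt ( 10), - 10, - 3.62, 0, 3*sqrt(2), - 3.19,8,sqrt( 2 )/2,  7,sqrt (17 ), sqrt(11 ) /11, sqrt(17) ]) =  [- 10 , - 3.62, - 3.19, 0, sqrt(11)/11, sqrt(2 ) /2, sqrt(2 ),sqrt( 17), sqrt(17 ),3*sqrt(2), 7, 8, 3*sqrt ( 10 )]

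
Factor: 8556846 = 2^1*3^1*1426141^1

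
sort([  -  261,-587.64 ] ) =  [  -  587.64, - 261 ]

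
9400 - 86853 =-77453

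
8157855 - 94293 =8063562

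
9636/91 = 9636/91 = 105.89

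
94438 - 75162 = 19276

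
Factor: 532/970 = 2^1*5^(  -  1 )*7^1*19^1*97^(- 1) = 266/485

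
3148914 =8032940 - 4884026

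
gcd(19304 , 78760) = 8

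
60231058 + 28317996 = 88549054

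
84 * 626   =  52584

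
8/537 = 8/537 = 0.01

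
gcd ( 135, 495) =45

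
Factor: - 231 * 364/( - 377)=2^2*3^1*7^2*11^1*29^ (-1) =6468/29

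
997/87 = 11 +40/87  =  11.46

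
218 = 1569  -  1351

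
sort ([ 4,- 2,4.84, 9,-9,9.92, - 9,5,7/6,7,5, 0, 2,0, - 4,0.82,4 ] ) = [ - 9, - 9, - 4, - 2, 0, 0,0.82,7/6, 2,4,4,4.84,5,  5,7,9, 9.92] 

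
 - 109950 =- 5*21990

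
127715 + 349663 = 477378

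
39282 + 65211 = 104493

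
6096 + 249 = 6345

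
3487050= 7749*450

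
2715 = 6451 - 3736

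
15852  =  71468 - 55616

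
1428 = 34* 42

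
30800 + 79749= 110549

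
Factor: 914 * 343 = 313502 =2^1*7^3*457^1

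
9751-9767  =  -16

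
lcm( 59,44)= 2596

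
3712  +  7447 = 11159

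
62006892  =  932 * 66531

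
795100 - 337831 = 457269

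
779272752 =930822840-151550088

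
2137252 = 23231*92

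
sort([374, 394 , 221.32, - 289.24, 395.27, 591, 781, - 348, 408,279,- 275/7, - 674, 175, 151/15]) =[  -  674,-348, - 289.24 , - 275/7, 151/15, 175,221.32,279, 374,394, 395.27, 408,591, 781]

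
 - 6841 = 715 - 7556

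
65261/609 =107 + 14/87 =107.16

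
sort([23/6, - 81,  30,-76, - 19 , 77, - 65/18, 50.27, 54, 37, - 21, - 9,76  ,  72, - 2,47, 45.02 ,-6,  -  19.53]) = [ - 81, - 76, - 21, - 19.53, - 19,  -  9, -6, - 65/18, - 2, 23/6,30, 37,45.02,  47,50.27, 54, 72, 76, 77]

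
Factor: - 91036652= - 2^2*7^1*67^1 * 48527^1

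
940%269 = 133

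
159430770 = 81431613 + 77999157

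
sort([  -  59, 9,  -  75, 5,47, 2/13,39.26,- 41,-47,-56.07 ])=[ - 75, - 59, - 56.07, - 47, - 41, 2/13, 5  ,  9,39.26, 47] 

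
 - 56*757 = -42392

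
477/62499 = 159/20833 =0.01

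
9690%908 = 610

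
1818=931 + 887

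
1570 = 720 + 850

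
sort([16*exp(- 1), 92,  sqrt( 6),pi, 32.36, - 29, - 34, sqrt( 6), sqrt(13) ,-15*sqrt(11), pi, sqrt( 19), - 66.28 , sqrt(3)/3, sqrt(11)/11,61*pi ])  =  [ - 66.28, - 15*sqrt(11), - 34,-29,sqrt( 11)/11, sqrt( 3)/3,sqrt(6), sqrt( 6)  ,  pi,pi, sqrt( 13),sqrt(19), 16*exp ( - 1),32.36, 92,  61*pi]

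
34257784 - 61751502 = - 27493718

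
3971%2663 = 1308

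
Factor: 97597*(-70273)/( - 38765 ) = 5^(  -  1) *7^1*17^1 * 5741^1*7753^( - 1 ) * 10039^1 = 6858433981/38765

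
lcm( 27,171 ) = 513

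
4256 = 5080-824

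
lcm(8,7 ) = 56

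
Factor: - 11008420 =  - 2^2*5^1*181^1*3041^1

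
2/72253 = 2/72253 = 0.00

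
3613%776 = 509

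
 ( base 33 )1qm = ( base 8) 3661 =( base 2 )11110110001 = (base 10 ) 1969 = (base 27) 2ip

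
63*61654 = 3884202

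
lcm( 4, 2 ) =4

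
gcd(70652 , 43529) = 1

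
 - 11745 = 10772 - 22517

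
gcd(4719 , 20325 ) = 3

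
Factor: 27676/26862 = 2^1*3^( - 1)*11^(  -  1 )*17^1 = 34/33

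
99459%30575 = 7734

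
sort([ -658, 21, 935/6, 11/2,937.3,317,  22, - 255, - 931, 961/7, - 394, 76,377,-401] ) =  [ - 931,- 658, - 401, - 394, - 255,  11/2 , 21,22 , 76, 961/7,935/6 , 317 , 377,937.3 ] 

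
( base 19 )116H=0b1110010110111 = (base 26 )AMJ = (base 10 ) 7351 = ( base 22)F43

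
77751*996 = 77439996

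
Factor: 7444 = 2^2*1861^1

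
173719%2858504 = 173719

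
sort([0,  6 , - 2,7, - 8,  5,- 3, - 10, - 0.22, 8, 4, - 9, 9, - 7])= [ - 10,-9 , - 8,-7,-3, - 2, - 0.22, 0, 4, 5, 6, 7, 8, 9]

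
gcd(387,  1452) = 3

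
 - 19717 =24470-44187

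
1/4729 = 1/4729 = 0.00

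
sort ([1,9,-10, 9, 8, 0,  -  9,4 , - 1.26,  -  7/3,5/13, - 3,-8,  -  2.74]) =[ - 10, - 9, - 8,-3,-2.74,- 7/3 ,-1.26, 0,5/13, 1, 4,8,9,  9]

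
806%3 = 2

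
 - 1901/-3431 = 1901/3431 = 0.55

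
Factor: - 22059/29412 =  - 2^ ( - 2)  *3^1  =  - 3/4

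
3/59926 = 3/59926=0.00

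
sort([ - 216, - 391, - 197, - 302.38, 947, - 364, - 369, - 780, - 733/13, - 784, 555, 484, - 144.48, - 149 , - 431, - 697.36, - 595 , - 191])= [ - 784, - 780 , - 697.36, - 595,- 431, - 391, - 369,-364,-302.38,  -  216 , - 197, - 191 , - 149, - 144.48,  -  733/13,484, 555,947 ]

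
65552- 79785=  - 14233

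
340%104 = 28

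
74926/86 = 37463/43 = 871.23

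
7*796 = 5572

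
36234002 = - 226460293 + 262694295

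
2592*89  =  230688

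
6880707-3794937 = 3085770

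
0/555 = 0 =0.00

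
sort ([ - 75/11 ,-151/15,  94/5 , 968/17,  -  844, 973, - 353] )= [ - 844, -353, - 151/15, - 75/11, 94/5, 968/17,973 ] 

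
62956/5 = 62956/5 = 12591.20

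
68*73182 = 4976376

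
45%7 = 3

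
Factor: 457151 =457151^1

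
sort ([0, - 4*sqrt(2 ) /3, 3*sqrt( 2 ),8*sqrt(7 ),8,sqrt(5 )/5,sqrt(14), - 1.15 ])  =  [ - 4*sqrt(2 ) /3, - 1.15,0,sqrt(5 )/5,sqrt (14 ),3*sqrt( 2 ),8,8*sqrt( 7 )]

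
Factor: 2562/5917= 42/97 = 2^1 * 3^1*7^1*97^( - 1 )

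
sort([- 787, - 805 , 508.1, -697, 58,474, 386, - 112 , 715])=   [ - 805,-787,  -  697, - 112,58, 386, 474, 508.1,715]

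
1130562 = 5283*214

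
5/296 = 5/296= 0.02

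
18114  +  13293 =31407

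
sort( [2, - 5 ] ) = [ - 5, 2 ] 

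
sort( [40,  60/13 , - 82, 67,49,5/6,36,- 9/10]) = [ - 82, - 9/10,5/6, 60/13 , 36,  40,49, 67 ]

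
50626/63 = 803 + 37/63 = 803.59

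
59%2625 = 59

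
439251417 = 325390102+113861315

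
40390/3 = 40390/3=13463.33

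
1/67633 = 1/67633 = 0.00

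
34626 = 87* 398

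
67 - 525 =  - 458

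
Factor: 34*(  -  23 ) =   -  782 = - 2^1*17^1*23^1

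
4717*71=334907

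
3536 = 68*52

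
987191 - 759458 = 227733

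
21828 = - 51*( - 428)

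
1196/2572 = 299/643 = 0.47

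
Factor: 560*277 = 155120  =  2^4*  5^1*7^1 * 277^1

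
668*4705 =3142940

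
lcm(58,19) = 1102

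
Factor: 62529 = 3^1*19^1*1097^1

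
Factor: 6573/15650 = 21/50 = 2^( - 1)*3^1*5^( - 2)*7^1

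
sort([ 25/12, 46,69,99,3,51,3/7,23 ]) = [ 3/7  ,  25/12, 3,23, 46 , 51,69,99]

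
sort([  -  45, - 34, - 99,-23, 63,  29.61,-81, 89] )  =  [ - 99,  -  81, - 45, - 34, - 23, 29.61, 63,89 ] 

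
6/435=2/145 = 0.01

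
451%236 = 215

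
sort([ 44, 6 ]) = [ 6, 44 ]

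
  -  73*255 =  -18615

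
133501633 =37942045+95559588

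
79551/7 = 11364+3/7 = 11364.43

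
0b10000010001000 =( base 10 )8328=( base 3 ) 102102110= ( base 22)H4C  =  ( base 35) 6RX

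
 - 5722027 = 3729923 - 9451950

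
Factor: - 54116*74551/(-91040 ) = 2^( - 3 )*5^( - 1)*83^1*163^1*569^( -1)*74551^1 = 1008600479/22760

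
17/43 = 17/43   =  0.40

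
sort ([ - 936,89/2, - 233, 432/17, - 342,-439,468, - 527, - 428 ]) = [ - 936, - 527, - 439, - 428, - 342, - 233 , 432/17, 89/2, 468 ] 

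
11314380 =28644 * 395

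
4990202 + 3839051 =8829253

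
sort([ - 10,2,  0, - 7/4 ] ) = [ - 10, - 7/4,0 , 2] 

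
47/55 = 47/55 = 0.85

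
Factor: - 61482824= - 2^3 * 13^1*591181^1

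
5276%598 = 492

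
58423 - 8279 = 50144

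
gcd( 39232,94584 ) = 8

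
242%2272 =242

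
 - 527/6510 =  -1 + 193/210 = -  0.08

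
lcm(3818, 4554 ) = 377982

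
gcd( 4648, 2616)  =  8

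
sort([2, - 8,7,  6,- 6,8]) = [ - 8, - 6 , 2 , 6,7 , 8 ] 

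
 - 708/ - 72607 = 708/72607 = 0.01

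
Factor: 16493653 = 11^1*19^1*53^1*1489^1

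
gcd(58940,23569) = 7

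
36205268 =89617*404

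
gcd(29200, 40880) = 5840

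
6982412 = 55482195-48499783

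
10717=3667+7050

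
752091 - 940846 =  - 188755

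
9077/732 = 9077/732 = 12.40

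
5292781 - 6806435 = - 1513654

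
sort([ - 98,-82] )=[  -  98, - 82 ]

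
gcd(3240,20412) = 324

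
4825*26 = 125450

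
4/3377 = 4/3377 = 0.00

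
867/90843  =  289/30281 = 0.01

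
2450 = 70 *35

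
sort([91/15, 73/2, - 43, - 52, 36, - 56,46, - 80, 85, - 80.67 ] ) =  [ - 80.67, - 80, - 56,  -  52 , - 43,91/15, 36 , 73/2,  46,85]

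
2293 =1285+1008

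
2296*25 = 57400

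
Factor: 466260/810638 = 2^1*3^1*5^1 * 19^1*991^( - 1) = 570/991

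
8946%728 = 210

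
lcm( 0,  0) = 0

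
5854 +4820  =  10674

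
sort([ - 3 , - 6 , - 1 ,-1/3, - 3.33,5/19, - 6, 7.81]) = [ - 6, - 6, - 3.33, - 3, - 1, - 1/3 , 5/19, 7.81]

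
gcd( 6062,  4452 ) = 14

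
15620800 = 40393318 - 24772518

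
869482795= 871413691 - 1930896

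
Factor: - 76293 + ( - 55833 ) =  - 132126 = - 2^1*3^1 * 19^2*61^1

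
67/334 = 67/334 = 0.20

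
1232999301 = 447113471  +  785885830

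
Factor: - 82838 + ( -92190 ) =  - 2^2* 7^2*19^1*47^1  =  -175028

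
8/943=8/943 = 0.01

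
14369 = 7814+6555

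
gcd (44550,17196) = 6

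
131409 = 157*837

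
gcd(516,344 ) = 172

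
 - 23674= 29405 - 53079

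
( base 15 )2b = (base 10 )41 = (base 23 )1I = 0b101001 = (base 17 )27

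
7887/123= 2629/41=   64.12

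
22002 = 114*193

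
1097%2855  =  1097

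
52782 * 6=316692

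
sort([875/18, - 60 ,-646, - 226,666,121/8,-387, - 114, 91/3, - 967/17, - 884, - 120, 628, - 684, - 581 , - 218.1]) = [ - 884,-684, - 646, - 581, - 387, -226, - 218.1, - 120, - 114, - 60, - 967/17, 121/8,91/3, 875/18,628,666] 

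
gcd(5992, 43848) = 56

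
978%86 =32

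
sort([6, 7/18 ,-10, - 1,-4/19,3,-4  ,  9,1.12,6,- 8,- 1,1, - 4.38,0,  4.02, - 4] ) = [ - 10,-8, - 4.38  , - 4, - 4, - 1,-1,- 4/19, 0,7/18,1,  1.12, 3, 4.02,6,6 , 9]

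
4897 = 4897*1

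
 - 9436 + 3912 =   -  5524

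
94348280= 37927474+56420806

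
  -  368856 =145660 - 514516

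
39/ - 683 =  - 1  +  644/683 = - 0.06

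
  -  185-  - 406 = 221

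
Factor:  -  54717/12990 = -2^( - 1)* 5^(- 1)*13^1*23^1*61^1*433^( - 1) = - 18239/4330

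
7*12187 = 85309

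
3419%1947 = 1472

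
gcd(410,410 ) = 410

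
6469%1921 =706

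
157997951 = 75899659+82098292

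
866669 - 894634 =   -  27965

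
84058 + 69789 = 153847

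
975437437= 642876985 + 332560452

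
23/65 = 23/65 = 0.35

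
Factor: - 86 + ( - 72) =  - 2^1*79^1=- 158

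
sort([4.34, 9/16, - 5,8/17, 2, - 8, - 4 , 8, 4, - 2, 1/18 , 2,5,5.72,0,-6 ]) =[ - 8, - 6,  -  5, - 4, - 2,0, 1/18,8/17, 9/16, 2,  2,4,4.34,5 , 5.72,8]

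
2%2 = 0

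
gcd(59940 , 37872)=36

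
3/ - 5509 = -3/5509 = - 0.00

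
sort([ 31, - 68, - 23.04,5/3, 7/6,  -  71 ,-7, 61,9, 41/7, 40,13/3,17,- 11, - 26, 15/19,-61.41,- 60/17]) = [  -  71, - 68, - 61.41,-26, - 23.04,-11,-7,-60/17,  15/19, 7/6,5/3, 13/3, 41/7, 9,17 , 31 , 40,61 ] 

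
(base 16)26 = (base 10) 38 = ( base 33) 15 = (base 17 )24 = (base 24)1E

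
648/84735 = 72/9415=0.01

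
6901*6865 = 47375365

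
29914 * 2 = 59828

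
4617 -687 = 3930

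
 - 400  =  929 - 1329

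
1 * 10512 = 10512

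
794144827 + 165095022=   959239849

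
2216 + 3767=5983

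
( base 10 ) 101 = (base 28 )3H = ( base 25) 41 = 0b1100101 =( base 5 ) 401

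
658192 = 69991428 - 69333236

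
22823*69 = 1574787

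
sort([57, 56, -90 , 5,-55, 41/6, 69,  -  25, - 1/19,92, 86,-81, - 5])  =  [ - 90,-81,-55 ,-25,-5,-1/19,5,41/6,  56, 57, 69, 86, 92]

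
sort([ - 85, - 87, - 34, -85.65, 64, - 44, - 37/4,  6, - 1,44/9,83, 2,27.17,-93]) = [ - 93, - 87,-85.65,-85, - 44, - 34 ,- 37/4, - 1, 2, 44/9, 6,27.17, 64 , 83 ] 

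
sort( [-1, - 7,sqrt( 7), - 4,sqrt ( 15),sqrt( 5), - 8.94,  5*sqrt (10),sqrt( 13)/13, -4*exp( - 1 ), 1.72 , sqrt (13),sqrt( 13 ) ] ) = [-8.94, - 7, - 4, - 4*exp( - 1 ), - 1,sqrt( 13 ) /13,1.72, sqrt(5 ), sqrt( 7 ),  sqrt( 13), sqrt(13 ), sqrt( 15), 5*sqrt( 10) ] 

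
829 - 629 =200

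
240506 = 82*2933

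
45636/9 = 5070+ 2/3= 5070.67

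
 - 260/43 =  - 260/43=- 6.05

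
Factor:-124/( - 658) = 62/329 = 2^1*7^( - 1)*31^1*47^( - 1)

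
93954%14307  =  8112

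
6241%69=31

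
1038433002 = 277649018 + 760783984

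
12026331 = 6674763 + 5351568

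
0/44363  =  0 = 0.00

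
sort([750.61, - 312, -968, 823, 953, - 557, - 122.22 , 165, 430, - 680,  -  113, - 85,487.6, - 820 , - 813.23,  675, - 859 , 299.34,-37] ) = [ -968,-859, -820 , - 813.23 , - 680, - 557, - 312 , - 122.22, - 113, - 85 , - 37, 165,299.34,430,487.6,  675,750.61, 823,953 ] 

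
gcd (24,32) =8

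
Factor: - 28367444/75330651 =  - 2^2*3^( - 1 )* 7^1*11^( - 1 )*31^( - 1 )*43^1 * 23561^1 * 73637^( - 1 ) 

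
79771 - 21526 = 58245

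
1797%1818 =1797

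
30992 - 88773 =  - 57781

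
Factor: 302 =2^1*151^1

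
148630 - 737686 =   -  589056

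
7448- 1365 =6083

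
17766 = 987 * 18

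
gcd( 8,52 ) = 4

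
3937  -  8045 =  - 4108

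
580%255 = 70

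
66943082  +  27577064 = 94520146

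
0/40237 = 0 = 0.00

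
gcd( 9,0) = 9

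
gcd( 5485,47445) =5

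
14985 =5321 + 9664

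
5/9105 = 1/1821 =0.00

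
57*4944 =281808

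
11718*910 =10663380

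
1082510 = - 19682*( -55)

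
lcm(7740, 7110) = 611460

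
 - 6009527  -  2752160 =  - 8761687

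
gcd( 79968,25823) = 833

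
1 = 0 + 1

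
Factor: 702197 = 53^1*13249^1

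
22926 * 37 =848262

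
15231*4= 60924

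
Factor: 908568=2^3 *3^2*12619^1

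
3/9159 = 1/3053 = 0.00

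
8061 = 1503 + 6558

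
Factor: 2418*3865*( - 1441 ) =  - 2^1*3^1* 5^1 *11^1* 13^1 * 31^1*131^1 * 773^1 =-13466966370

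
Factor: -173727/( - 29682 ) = 199/34 = 2^( - 1 )*17^(-1)*199^1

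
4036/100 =40 + 9/25 = 40.36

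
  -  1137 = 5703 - 6840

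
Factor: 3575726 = 2^1*7^2*11^1*31^1*107^1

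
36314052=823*44124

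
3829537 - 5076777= -1247240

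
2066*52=107432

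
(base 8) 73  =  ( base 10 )59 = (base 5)214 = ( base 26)27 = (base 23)2D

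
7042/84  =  503/6 = 83.83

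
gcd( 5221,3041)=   1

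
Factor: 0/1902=0^1 = 0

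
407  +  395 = 802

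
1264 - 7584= -6320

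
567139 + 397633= 964772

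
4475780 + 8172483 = 12648263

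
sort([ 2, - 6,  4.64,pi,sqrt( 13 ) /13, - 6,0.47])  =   [ - 6, -6 , sqrt( 13)/13,  0.47, 2 , pi,4.64] 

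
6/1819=6/1819 = 0.00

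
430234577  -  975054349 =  - 544819772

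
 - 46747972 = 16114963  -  62862935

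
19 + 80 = 99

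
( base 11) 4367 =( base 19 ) fi3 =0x1680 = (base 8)13200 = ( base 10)5760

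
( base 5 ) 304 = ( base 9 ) 87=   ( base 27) 2p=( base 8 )117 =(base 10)79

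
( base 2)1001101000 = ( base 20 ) 1AG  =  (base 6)2504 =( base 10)616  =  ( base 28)m0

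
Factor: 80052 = 2^2*3^1*7^1*953^1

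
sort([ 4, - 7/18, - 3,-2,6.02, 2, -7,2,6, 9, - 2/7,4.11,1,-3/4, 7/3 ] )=[ - 7,- 3,-2  ,-3/4 , - 7/18,  -  2/7,1,2  ,  2,7/3,4,  4.11, 6,6.02,9]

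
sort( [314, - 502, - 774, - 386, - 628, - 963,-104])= [-963, - 774, -628, - 502, - 386, - 104,314]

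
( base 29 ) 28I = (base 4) 132030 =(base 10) 1932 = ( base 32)1sc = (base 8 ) 3614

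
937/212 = 937/212= 4.42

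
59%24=11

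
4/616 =1/154= 0.01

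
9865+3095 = 12960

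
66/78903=2/2391 = 0.00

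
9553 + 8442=17995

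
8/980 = 2/245 = 0.01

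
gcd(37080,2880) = 360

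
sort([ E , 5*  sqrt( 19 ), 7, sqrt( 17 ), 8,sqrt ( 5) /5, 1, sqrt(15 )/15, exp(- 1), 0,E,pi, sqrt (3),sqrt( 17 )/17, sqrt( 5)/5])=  [ 0,sqrt(17)/17, sqrt( 15 )/15,exp( - 1 ),sqrt( 5)/5,  sqrt( 5 )/5, 1, sqrt(3) , E,E,pi, sqrt(17 ), 7, 8 , 5*sqrt( 19 ) ]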